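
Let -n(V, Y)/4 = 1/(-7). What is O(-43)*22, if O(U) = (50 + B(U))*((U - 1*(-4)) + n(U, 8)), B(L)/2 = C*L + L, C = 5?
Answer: 2757788/7 ≈ 3.9397e+5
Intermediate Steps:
B(L) = 12*L (B(L) = 2*(5*L + L) = 2*(6*L) = 12*L)
n(V, Y) = 4/7 (n(V, Y) = -4/(-7) = -4*(-1/7) = 4/7)
O(U) = (50 + 12*U)*(32/7 + U) (O(U) = (50 + 12*U)*((U - 1*(-4)) + 4/7) = (50 + 12*U)*((U + 4) + 4/7) = (50 + 12*U)*((4 + U) + 4/7) = (50 + 12*U)*(32/7 + U))
O(-43)*22 = (1600/7 + 12*(-43)**2 + (734/7)*(-43))*22 = (1600/7 + 12*1849 - 31562/7)*22 = (1600/7 + 22188 - 31562/7)*22 = (125354/7)*22 = 2757788/7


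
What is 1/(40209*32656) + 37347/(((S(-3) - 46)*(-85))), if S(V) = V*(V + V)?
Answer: 12259760610367/781273736880 ≈ 15.692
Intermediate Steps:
S(V) = 2*V² (S(V) = V*(2*V) = 2*V²)
1/(40209*32656) + 37347/(((S(-3) - 46)*(-85))) = 1/(40209*32656) + 37347/(((2*(-3)² - 46)*(-85))) = (1/40209)*(1/32656) + 37347/(((2*9 - 46)*(-85))) = 1/1313065104 + 37347/(((18 - 46)*(-85))) = 1/1313065104 + 37347/((-28*(-85))) = 1/1313065104 + 37347/2380 = 12259760610367/781273736880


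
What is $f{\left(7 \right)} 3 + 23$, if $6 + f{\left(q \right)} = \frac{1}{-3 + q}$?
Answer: $\frac{23}{4} \approx 5.75$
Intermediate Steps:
$f{\left(q \right)} = -6 + \frac{1}{-3 + q}$
$f{\left(7 \right)} 3 + 23 = \frac{19 - 42}{-3 + 7} \cdot 3 + 23 = \frac{19 - 42}{4} \cdot 3 + 23 = \frac{1}{4} \left(-23\right) 3 + 23 = \left(- \frac{23}{4}\right) 3 + 23 = - \frac{69}{4} + 23 = \frac{23}{4}$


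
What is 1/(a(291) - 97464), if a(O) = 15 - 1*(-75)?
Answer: -1/97374 ≈ -1.0270e-5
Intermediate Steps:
a(O) = 90 (a(O) = 15 + 75 = 90)
1/(a(291) - 97464) = 1/(90 - 97464) = 1/(-97374) = -1/97374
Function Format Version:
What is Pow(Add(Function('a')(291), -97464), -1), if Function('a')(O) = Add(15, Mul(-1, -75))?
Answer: Rational(-1, 97374) ≈ -1.0270e-5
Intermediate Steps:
Function('a')(O) = 90 (Function('a')(O) = Add(15, 75) = 90)
Pow(Add(Function('a')(291), -97464), -1) = Pow(Add(90, -97464), -1) = Pow(-97374, -1) = Rational(-1, 97374)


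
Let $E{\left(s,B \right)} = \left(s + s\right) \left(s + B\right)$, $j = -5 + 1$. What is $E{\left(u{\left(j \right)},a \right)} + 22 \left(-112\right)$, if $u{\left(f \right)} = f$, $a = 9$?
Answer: $-2504$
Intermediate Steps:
$j = -4$
$E{\left(s,B \right)} = 2 s \left(B + s\right)$
$E{\left(u{\left(j \right)},a \right)} + 22 \left(-112\right) = 2 \left(-4\right) \left(9 - 4\right) + 22 \left(-112\right) = 2 \left(-4\right) 5 - 2464 = -40 - 2464 = -2504$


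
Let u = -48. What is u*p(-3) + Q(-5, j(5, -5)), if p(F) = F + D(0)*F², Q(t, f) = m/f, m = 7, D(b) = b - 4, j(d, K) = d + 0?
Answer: 9367/5 ≈ 1873.4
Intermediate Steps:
j(d, K) = d
D(b) = -4 + b
Q(t, f) = 7/f
p(F) = F - 4*F² (p(F) = F + (-4 + 0)*F² = F - 4*F²)
u*p(-3) + Q(-5, j(5, -5)) = -(-144)*(1 - 4*(-3)) + 7/5 = -(-144)*(1 + 12) + 7*(⅕) = -(-144)*13 + 7/5 = -48*(-39) + 7/5 = 1872 + 7/5 = 9367/5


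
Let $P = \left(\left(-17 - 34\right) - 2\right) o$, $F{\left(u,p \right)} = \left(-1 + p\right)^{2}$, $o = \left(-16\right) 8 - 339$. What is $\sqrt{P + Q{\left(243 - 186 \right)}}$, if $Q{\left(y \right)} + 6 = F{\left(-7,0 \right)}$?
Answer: $\sqrt{24746} \approx 157.31$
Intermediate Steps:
$o = -467$ ($o = -128 - 339 = -467$)
$Q{\left(y \right)} = -5$ ($Q{\left(y \right)} = -6 + \left(-1 + 0\right)^{2} = -6 + \left(-1\right)^{2} = -6 + 1 = -5$)
$P = 24751$ ($P = \left(\left(-17 - 34\right) - 2\right) \left(-467\right) = \left(-51 - 2\right) \left(-467\right) = \left(-53\right) \left(-467\right) = 24751$)
$\sqrt{P + Q{\left(243 - 186 \right)}} = \sqrt{24751 - 5} = \sqrt{24746}$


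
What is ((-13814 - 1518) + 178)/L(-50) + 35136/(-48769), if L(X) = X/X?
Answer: -739080562/48769 ≈ -15155.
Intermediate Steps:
L(X) = 1
((-13814 - 1518) + 178)/L(-50) + 35136/(-48769) = ((-13814 - 1518) + 178)/1 + 35136/(-48769) = (-15332 + 178)*1 + 35136*(-1/48769) = -15154*1 - 35136/48769 = -15154 - 35136/48769 = -739080562/48769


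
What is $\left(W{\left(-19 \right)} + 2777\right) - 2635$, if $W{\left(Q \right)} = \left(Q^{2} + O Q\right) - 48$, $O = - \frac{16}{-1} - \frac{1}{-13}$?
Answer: $\frac{1944}{13} \approx 149.54$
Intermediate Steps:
$O = \frac{209}{13}$ ($O = \left(-16\right) \left(-1\right) - - \frac{1}{13} = 16 + \frac{1}{13} = \frac{209}{13} \approx 16.077$)
$W{\left(Q \right)} = -48 + Q^{2} + \frac{209 Q}{13}$ ($W{\left(Q \right)} = \left(Q^{2} + \frac{209 Q}{13}\right) - 48 = -48 + Q^{2} + \frac{209 Q}{13}$)
$\left(W{\left(-19 \right)} + 2777\right) - 2635 = \left(\left(-48 + \left(-19\right)^{2} + \frac{209}{13} \left(-19\right)\right) + 2777\right) - 2635 = \left(\left(-48 + 361 - \frac{3971}{13}\right) + 2777\right) - 2635 = \left(\frac{98}{13} + 2777\right) - 2635 = \frac{36199}{13} - 2635 = \frac{1944}{13}$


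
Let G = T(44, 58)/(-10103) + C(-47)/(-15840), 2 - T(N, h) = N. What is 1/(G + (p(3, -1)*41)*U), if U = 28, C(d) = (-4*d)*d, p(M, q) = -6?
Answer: -40007880/275551793593 ≈ -0.00014519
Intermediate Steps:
T(N, h) = 2 - N
C(d) = -4*d**2
G = 22483847/40007880 (G = (2 - 1*44)/(-10103) - 4*(-47)**2/(-15840) = (2 - 44)*(-1/10103) - 4*2209*(-1/15840) = -42*(-1/10103) - 8836*(-1/15840) = 42/10103 + 2209/3960 = 22483847/40007880 ≈ 0.56199)
1/(G + (p(3, -1)*41)*U) = 1/(22483847/40007880 - 6*41*28) = 1/(22483847/40007880 - 246*28) = 1/(22483847/40007880 - 6888) = 1/(-275551793593/40007880) = -40007880/275551793593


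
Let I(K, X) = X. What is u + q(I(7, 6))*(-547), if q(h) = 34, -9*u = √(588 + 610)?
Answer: -18598 - √1198/9 ≈ -18602.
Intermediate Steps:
u = -√1198/9 (u = -√(588 + 610)/9 = -√1198/9 ≈ -3.8458)
u + q(I(7, 6))*(-547) = -√1198/9 + 34*(-547) = -√1198/9 - 18598 = -18598 - √1198/9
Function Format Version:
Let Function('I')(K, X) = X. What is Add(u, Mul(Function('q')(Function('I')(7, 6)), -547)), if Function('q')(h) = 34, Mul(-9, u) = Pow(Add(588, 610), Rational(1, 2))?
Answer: Add(-18598, Mul(Rational(-1, 9), Pow(1198, Rational(1, 2)))) ≈ -18602.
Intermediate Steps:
u = Mul(Rational(-1, 9), Pow(1198, Rational(1, 2))) (u = Mul(Rational(-1, 9), Pow(Add(588, 610), Rational(1, 2))) = Mul(Rational(-1, 9), Pow(1198, Rational(1, 2))) ≈ -3.8458)
Add(u, Mul(Function('q')(Function('I')(7, 6)), -547)) = Add(Mul(Rational(-1, 9), Pow(1198, Rational(1, 2))), Mul(34, -547)) = Add(Mul(Rational(-1, 9), Pow(1198, Rational(1, 2))), -18598) = Add(-18598, Mul(Rational(-1, 9), Pow(1198, Rational(1, 2))))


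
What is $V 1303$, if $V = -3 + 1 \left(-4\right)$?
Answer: $-9121$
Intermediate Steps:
$V = -7$ ($V = -3 - 4 = -7$)
$V 1303 = \left(-7\right) 1303 = -9121$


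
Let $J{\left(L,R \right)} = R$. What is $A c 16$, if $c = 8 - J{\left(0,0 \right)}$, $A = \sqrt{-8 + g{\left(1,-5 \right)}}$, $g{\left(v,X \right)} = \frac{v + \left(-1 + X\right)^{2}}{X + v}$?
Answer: $64 i \sqrt{69} \approx 531.62 i$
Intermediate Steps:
$g{\left(v,X \right)} = \frac{v + \left(-1 + X\right)^{2}}{X + v}$
$A = \frac{i \sqrt{69}}{2}$ ($A = \sqrt{-8 + \frac{1 + \left(-1 - 5\right)^{2}}{-5 + 1}} = \sqrt{-8 + \frac{1 + \left(-6\right)^{2}}{-4}} = \sqrt{-8 - \frac{1 + 36}{4}} = \sqrt{-8 - \frac{37}{4}} = \sqrt{- \frac{69}{4}} = \frac{i \sqrt{69}}{2} \approx 4.1533 i$)
$c = 8$ ($c = 8 - 0 = 8 + 0 = 8$)
$A c 16 = \frac{i \sqrt{69}}{2} \cdot 8 \cdot 16 = 4 i \sqrt{69} \cdot 16 = 64 i \sqrt{69}$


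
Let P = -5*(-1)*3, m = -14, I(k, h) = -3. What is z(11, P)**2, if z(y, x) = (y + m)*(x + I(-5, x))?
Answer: 1296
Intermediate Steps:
P = 15 (P = 5*3 = 15)
z(y, x) = (-14 + y)*(-3 + x) (z(y, x) = (y - 14)*(x - 3) = (-14 + y)*(-3 + x))
z(11, P)**2 = (42 - 14*15 - 3*11 + 15*11)**2 = (42 - 210 - 33 + 165)**2 = (-36)**2 = 1296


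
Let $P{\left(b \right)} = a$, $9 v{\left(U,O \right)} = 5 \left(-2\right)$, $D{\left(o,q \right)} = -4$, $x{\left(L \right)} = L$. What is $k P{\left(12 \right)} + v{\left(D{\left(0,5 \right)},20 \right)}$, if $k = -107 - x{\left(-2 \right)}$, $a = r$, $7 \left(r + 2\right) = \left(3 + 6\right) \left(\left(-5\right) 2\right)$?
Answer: $\frac{14030}{9} \approx 1558.9$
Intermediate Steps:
$r = - \frac{104}{7}$ ($r = -2 + \frac{\left(3 + 6\right) \left(\left(-5\right) 2\right)}{7} = -2 + \frac{9 \left(-10\right)}{7} = -2 + \frac{1}{7} \left(-90\right) = -2 - \frac{90}{7} = - \frac{104}{7} \approx -14.857$)
$a = - \frac{104}{7} \approx -14.857$
$v{\left(U,O \right)} = - \frac{10}{9}$ ($v{\left(U,O \right)} = \frac{5 \left(-2\right)}{9} = \frac{1}{9} \left(-10\right) = - \frac{10}{9}$)
$P{\left(b \right)} = - \frac{104}{7}$
$k = -105$ ($k = -107 - -2 = -107 + 2 = -105$)
$k P{\left(12 \right)} + v{\left(D{\left(0,5 \right)},20 \right)} = \left(-105\right) \left(- \frac{104}{7}\right) - \frac{10}{9} = 1560 - \frac{10}{9} = \frac{14030}{9}$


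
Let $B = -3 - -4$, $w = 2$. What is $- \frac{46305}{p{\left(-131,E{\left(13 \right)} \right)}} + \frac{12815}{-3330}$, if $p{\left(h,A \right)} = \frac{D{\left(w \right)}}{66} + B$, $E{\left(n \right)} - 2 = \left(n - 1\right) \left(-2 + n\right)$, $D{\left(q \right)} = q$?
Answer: $- \frac{254444608}{5661} \approx -44947.0$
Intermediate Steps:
$B = 1$ ($B = -3 + 4 = 1$)
$E{\left(n \right)} = 2 + \left(-1 + n\right) \left(-2 + n\right)$ ($E{\left(n \right)} = 2 + \left(n - 1\right) \left(-2 + n\right) = 2 + \left(-1 + n\right) \left(-2 + n\right)$)
$p{\left(h,A \right)} = \frac{34}{33}$ ($p{\left(h,A \right)} = \frac{2}{66} + 1 = 2 \cdot \frac{1}{66} + 1 = \frac{1}{33} + 1 = \frac{34}{33}$)
$- \frac{46305}{p{\left(-131,E{\left(13 \right)} \right)}} + \frac{12815}{-3330} = - \frac{46305}{\frac{34}{33}} + \frac{12815}{-3330} = \left(-46305\right) \frac{33}{34} + 12815 \left(- \frac{1}{3330}\right) = - \frac{1528065}{34} - \frac{2563}{666} = - \frac{254444608}{5661}$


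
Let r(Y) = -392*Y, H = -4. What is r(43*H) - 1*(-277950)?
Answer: 345374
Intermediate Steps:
r(43*H) - 1*(-277950) = -16856*(-4) - 1*(-277950) = -392*(-172) + 277950 = 67424 + 277950 = 345374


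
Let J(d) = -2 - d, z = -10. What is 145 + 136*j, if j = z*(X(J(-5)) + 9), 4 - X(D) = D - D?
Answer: -17535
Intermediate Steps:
X(D) = 4 (X(D) = 4 - (D - D) = 4 - 1*0 = 4 + 0 = 4)
j = -130 (j = -10*(4 + 9) = -10*13 = -130)
145 + 136*j = 145 + 136*(-130) = 145 - 17680 = -17535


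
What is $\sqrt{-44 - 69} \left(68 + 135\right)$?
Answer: $203 i \sqrt{113} \approx 2157.9 i$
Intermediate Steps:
$\sqrt{-44 - 69} \left(68 + 135\right) = \sqrt{-113} \cdot 203 = i \sqrt{113} \cdot 203 = 203 i \sqrt{113}$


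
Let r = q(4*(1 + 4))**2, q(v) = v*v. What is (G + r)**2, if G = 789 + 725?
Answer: 26086772196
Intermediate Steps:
q(v) = v**2
G = 1514
r = 160000 (r = ((4*(1 + 4))**2)**2 = ((4*5)**2)**2 = (20**2)**2 = 400**2 = 160000)
(G + r)**2 = (1514 + 160000)**2 = 161514**2 = 26086772196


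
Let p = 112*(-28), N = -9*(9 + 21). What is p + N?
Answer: -3406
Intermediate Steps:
N = -270 (N = -9*30 = -270)
p = -3136
p + N = -3136 - 270 = -3406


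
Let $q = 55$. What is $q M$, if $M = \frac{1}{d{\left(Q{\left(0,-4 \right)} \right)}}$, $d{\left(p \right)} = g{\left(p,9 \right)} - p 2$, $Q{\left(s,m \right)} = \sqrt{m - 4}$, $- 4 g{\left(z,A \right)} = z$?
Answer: $\frac{55 i \sqrt{2}}{9} \approx 8.6424 i$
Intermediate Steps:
$g{\left(z,A \right)} = - \frac{z}{4}$
$Q{\left(s,m \right)} = \sqrt{-4 + m}$
$d{\left(p \right)} = - \frac{9 p}{4}$ ($d{\left(p \right)} = - \frac{p}{4} - p 2 = - \frac{p}{4} - 2 p = - \frac{9 p}{4}$)
$M = \frac{i \sqrt{2}}{9}$ ($M = \frac{1}{\left(- \frac{9}{4}\right) \sqrt{-4 - 4}} = \frac{1}{\left(- \frac{9}{4}\right) \sqrt{-8}} = \frac{1}{\left(- \frac{9}{4}\right) 2 i \sqrt{2}} = \frac{1}{\left(- \frac{9}{2}\right) i \sqrt{2}} = \frac{i \sqrt{2}}{9} \approx 0.15713 i$)
$q M = 55 \frac{i \sqrt{2}}{9} = \frac{55 i \sqrt{2}}{9}$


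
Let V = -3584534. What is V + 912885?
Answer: -2671649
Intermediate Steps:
V + 912885 = -3584534 + 912885 = -2671649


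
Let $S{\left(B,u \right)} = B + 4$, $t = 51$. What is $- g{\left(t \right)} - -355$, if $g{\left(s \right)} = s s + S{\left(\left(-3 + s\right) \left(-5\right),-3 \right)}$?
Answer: $-2010$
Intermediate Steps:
$S{\left(B,u \right)} = 4 + B$
$g{\left(s \right)} = 19 + s^{2} - 5 s$ ($g{\left(s \right)} = s s + \left(4 + \left(-3 + s\right) \left(-5\right)\right) = s^{2} + \left(4 - \left(-15 + 5 s\right)\right) = s^{2} - \left(-19 + 5 s\right) = 19 + s^{2} - 5 s$)
$- g{\left(t \right)} - -355 = - (19 + 51^{2} - 255) - -355 = - (19 + 2601 - 255) + 355 = \left(-1\right) 2365 + 355 = -2365 + 355 = -2010$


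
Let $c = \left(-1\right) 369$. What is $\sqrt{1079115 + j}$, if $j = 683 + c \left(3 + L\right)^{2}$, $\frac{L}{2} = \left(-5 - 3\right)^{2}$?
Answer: $i \sqrt{5252611} \approx 2291.9 i$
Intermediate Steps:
$L = 128$ ($L = 2 \left(-5 - 3\right)^{2} = 2 \left(-8\right)^{2} = 2 \cdot 64 = 128$)
$c = -369$
$j = -6331726$ ($j = 683 - 369 \left(3 + 128\right)^{2} = 683 - 369 \cdot 131^{2} = 683 - 6332409 = -6331726$)
$\sqrt{1079115 + j} = \sqrt{1079115 - 6331726} = \sqrt{-5252611} = i \sqrt{5252611}$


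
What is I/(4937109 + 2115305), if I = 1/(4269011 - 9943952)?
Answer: -1/40022033357574 ≈ -2.4986e-14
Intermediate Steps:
I = -1/5674941 (I = 1/(-5674941) = -1/5674941 ≈ -1.7621e-7)
I/(4937109 + 2115305) = -1/(5674941*(4937109 + 2115305)) = -1/5674941/7052414 = -1/5674941*1/7052414 = -1/40022033357574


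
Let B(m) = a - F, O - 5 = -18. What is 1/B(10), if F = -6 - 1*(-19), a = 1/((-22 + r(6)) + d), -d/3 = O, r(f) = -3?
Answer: -14/181 ≈ -0.077348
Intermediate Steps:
O = -13 (O = 5 - 18 = -13)
d = 39 (d = -3*(-13) = 39)
a = 1/14 (a = 1/((-22 - 3) + 39) = 1/(-25 + 39) = 1/14 ≈ 0.071429)
F = 13 (F = -6 + 19 = 13)
B(m) = -181/14 (B(m) = 1/14 - 1*13 = 1/14 - 13 = -181/14)
1/B(10) = 1/(-181/14) = -14/181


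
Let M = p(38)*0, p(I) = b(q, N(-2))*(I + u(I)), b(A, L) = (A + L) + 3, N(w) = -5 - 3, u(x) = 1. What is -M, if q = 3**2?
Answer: 0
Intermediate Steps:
N(w) = -8
q = 9
b(A, L) = 3 + A + L
p(I) = 4 + 4*I (p(I) = (3 + 9 - 8)*(I + 1) = 4*(1 + I) = 4 + 4*I)
M = 0 (M = (4 + 4*38)*0 = (4 + 152)*0 = 156*0 = 0)
-M = -1*0 = 0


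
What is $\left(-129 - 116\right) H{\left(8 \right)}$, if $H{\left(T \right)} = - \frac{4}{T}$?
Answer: $\frac{245}{2} \approx 122.5$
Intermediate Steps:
$\left(-129 - 116\right) H{\left(8 \right)} = \left(-129 - 116\right) \left(- \frac{4}{8}\right) = - 245 \left(\left(-4\right) \frac{1}{8}\right) = \left(-245\right) \left(- \frac{1}{2}\right) = \frac{245}{2}$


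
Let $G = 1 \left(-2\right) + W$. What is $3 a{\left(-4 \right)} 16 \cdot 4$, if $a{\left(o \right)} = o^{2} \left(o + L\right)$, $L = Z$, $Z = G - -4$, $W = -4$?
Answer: $-18432$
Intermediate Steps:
$G = -6$ ($G = 1 \left(-2\right) - 4 = -2 - 4 = -6$)
$Z = -2$ ($Z = -6 - -4 = -6 + 4 = -2$)
$L = -2$
$a{\left(o \right)} = o^{2} \left(-2 + o\right)$ ($a{\left(o \right)} = o^{2} \left(o - 2\right) = o^{2} \left(-2 + o\right)$)
$3 a{\left(-4 \right)} 16 \cdot 4 = 3 \left(-4\right)^{2} \left(-2 - 4\right) 16 \cdot 4 = 3 \cdot 16 \left(-6\right) 64 = 3 \left(-96\right) 64 = \left(-288\right) 64 = -18432$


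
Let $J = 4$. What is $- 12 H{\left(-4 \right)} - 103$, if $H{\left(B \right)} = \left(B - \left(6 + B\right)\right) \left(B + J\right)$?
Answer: $-103$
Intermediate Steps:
$H{\left(B \right)} = -24 - 6 B$ ($H{\left(B \right)} = \left(B - \left(6 + B\right)\right) \left(B + 4\right) = - 6 \left(4 + B\right) = -24 - 6 B$)
$- 12 H{\left(-4 \right)} - 103 = - 12 \left(-24 - -24\right) - 103 = - 12 \left(-24 + 24\right) - 103 = \left(-12\right) 0 - 103 = 0 - 103 = -103$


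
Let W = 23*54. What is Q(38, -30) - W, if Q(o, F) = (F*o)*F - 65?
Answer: 32893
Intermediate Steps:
Q(o, F) = -65 + o*F**2 (Q(o, F) = o*F**2 - 65 = -65 + o*F**2)
W = 1242
Q(38, -30) - W = (-65 + 38*(-30)**2) - 1*1242 = (-65 + 38*900) - 1242 = (-65 + 34200) - 1242 = 34135 - 1242 = 32893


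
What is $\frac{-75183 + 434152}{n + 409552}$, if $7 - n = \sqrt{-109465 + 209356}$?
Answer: $\frac{147018984671}{167738474590} + \frac{1076907 \sqrt{11099}}{167738474590} \approx 0.87715$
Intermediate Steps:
$n = 7 - 3 \sqrt{11099}$ ($n = 7 - \sqrt{-109465 + 209356} = 7 - \sqrt{99891} = 7 - 3 \sqrt{11099} \approx -309.06$)
$\frac{-75183 + 434152}{n + 409552} = \frac{-75183 + 434152}{\left(7 - 3 \sqrt{11099}\right) + 409552} = \frac{358969}{409559 - 3 \sqrt{11099}}$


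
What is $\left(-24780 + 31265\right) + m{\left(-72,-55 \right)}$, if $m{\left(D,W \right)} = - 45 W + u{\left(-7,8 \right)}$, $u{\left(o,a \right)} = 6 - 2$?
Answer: $8964$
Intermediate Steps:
$u{\left(o,a \right)} = 4$ ($u{\left(o,a \right)} = 6 - 2 = 4$)
$m{\left(D,W \right)} = 4 - 45 W$ ($m{\left(D,W \right)} = - 45 W + 4 = 4 - 45 W$)
$\left(-24780 + 31265\right) + m{\left(-72,-55 \right)} = \left(-24780 + 31265\right) + \left(4 - -2475\right) = 6485 + \left(4 + 2475\right) = 6485 + 2479 = 8964$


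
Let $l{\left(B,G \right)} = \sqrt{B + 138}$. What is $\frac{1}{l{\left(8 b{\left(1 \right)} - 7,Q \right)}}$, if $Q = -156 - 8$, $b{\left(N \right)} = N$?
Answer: $\frac{\sqrt{139}}{139} \approx 0.084819$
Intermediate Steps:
$Q = -164$
$l{\left(B,G \right)} = \sqrt{138 + B}$
$\frac{1}{l{\left(8 b{\left(1 \right)} - 7,Q \right)}} = \frac{1}{\sqrt{138 + \left(8 \cdot 1 - 7\right)}} = \frac{1}{\sqrt{138 + \left(8 - 7\right)}} = \frac{1}{\sqrt{138 + 1}} = \frac{1}{\sqrt{139}} = \frac{\sqrt{139}}{139}$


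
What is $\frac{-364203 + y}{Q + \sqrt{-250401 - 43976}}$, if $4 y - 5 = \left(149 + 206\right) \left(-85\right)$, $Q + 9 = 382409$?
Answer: $- \frac{142155479200}{146230054377} + \frac{743491 i \sqrt{294377}}{292460108754} \approx -0.97214 + 0.0013793 i$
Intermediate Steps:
$Q = 382400$ ($Q = -9 + 382409 = 382400$)
$y = - \frac{15085}{2}$ ($y = \frac{5}{4} + \frac{\left(149 + 206\right) \left(-85\right)}{4} = \frac{5}{4} + \frac{355 \left(-85\right)}{4} = \frac{5}{4} + \frac{1}{4} \left(-30175\right) = \frac{5}{4} - \frac{30175}{4} = - \frac{15085}{2} \approx -7542.5$)
$\frac{-364203 + y}{Q + \sqrt{-250401 - 43976}} = \frac{-364203 - \frac{15085}{2}}{382400 + \sqrt{-250401 - 43976}} = - \frac{743491}{2 \left(382400 + \sqrt{-294377}\right)} = - \frac{743491}{2 \left(382400 + i \sqrt{294377}\right)}$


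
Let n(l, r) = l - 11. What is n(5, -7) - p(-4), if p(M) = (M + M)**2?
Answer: -70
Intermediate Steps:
n(l, r) = -11 + l
p(M) = 4*M**2 (p(M) = (2*M)**2 = 4*M**2)
n(5, -7) - p(-4) = (-11 + 5) - 4*(-4)**2 = -6 - 4*16 = -6 - 1*64 = -6 - 64 = -70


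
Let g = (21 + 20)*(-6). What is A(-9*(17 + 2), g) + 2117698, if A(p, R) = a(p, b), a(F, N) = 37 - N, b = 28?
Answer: 2117707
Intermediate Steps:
g = -246 (g = 41*(-6) = -246)
A(p, R) = 9 (A(p, R) = 37 - 1*28 = 37 - 28 = 9)
A(-9*(17 + 2), g) + 2117698 = 9 + 2117698 = 2117707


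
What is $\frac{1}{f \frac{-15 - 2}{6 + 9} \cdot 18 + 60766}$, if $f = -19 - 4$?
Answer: $\frac{5}{306176} \approx 1.633 \cdot 10^{-5}$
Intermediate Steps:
$f = -23$
$\frac{1}{f \frac{-15 - 2}{6 + 9} \cdot 18 + 60766} = \frac{1}{- 23 \frac{-15 - 2}{6 + 9} \cdot 18 + 60766} = \frac{1}{- 23 \left(- \frac{17}{15}\right) 18 + 60766} = \frac{1}{- 23 \left(\left(-17\right) \frac{1}{15}\right) 18 + 60766} = \frac{1}{\left(-23\right) \left(- \frac{17}{15}\right) 18 + 60766} = \frac{1}{\frac{391}{15} \cdot 18 + 60766} = \frac{1}{\frac{2346}{5} + 60766} = \frac{1}{\frac{306176}{5}} = \frac{5}{306176}$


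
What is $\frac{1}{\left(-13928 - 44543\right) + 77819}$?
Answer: $\frac{1}{19348} \approx 5.1685 \cdot 10^{-5}$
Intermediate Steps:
$\frac{1}{\left(-13928 - 44543\right) + 77819} = \frac{1}{-58471 + 77819} = \frac{1}{19348}$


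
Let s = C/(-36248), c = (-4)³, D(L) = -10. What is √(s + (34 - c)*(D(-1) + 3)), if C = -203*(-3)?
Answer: I*√225342370694/18124 ≈ 26.192*I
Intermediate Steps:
C = 609
c = -64
s = -609/36248 (s = 609/(-36248) = 609*(-1/36248) = -609/36248 ≈ -0.016801)
√(s + (34 - c)*(D(-1) + 3)) = √(-609/36248 + (34 - 1*(-64))*(-10 + 3)) = √(-609/36248 + (34 + 64)*(-7)) = √(-609/36248 + 98*(-7)) = √(-609/36248 - 686) = √(-24866737/36248) = I*√225342370694/18124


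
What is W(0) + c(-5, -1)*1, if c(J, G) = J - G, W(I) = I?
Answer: -4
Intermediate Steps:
W(0) + c(-5, -1)*1 = 0 + (-5 - 1*(-1))*1 = 0 + (-5 + 1)*1 = 0 - 4*1 = 0 - 4 = -4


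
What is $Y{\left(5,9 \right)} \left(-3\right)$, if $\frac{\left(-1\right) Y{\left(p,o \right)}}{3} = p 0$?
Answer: $0$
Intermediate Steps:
$Y{\left(p,o \right)} = 0$ ($Y{\left(p,o \right)} = - 3 p 0 = \left(-3\right) 0 = 0$)
$Y{\left(5,9 \right)} \left(-3\right) = 0 \left(-3\right) = 0$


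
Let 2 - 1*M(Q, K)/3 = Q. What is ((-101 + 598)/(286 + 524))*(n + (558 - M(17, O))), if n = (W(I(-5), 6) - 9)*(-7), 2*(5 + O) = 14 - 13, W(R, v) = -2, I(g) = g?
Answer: 33796/81 ≈ 417.23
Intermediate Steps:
O = -9/2 (O = -5 + (14 - 13)/2 = -5 + (1/2)*1 = -5 + 1/2 = -9/2 ≈ -4.5000)
M(Q, K) = 6 - 3*Q
n = 77 (n = (-2 - 9)*(-7) = -11*(-7) = 77)
((-101 + 598)/(286 + 524))*(n + (558 - M(17, O))) = ((-101 + 598)/(286 + 524))*(77 + (558 - (6 - 3*17))) = (497/810)*(77 + (558 - (6 - 51))) = (497*(1/810))*(77 + (558 - 1*(-45))) = 497*(77 + (558 + 45))/810 = 497*(77 + 603)/810 = (497/810)*680 = 33796/81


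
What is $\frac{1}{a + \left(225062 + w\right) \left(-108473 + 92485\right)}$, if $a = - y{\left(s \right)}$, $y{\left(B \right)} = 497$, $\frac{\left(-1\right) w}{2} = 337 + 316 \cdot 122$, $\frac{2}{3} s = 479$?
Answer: $- \frac{1}{2354777089} \approx -4.2467 \cdot 10^{-10}$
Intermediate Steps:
$s = \frac{1437}{2}$ ($s = \frac{3}{2} \cdot 479 = \frac{1437}{2} \approx 718.5$)
$w = -77778$ ($w = - 2 \left(337 + 316 \cdot 122\right) = - 2 \left(337 + 38552\right) = \left(-2\right) 38889 = -77778$)
$a = -497$ ($a = \left(-1\right) 497 = -497$)
$\frac{1}{a + \left(225062 + w\right) \left(-108473 + 92485\right)} = \frac{1}{-497 + \left(225062 - 77778\right) \left(-108473 + 92485\right)} = \frac{1}{-497 + 147284 \left(-15988\right)} = \frac{1}{-497 - 2354776592} = \frac{1}{-2354777089} = - \frac{1}{2354777089}$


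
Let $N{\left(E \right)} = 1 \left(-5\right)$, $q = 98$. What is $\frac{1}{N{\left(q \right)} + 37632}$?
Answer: $\frac{1}{37627} \approx 2.6577 \cdot 10^{-5}$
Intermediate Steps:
$N{\left(E \right)} = -5$
$\frac{1}{N{\left(q \right)} + 37632} = \frac{1}{-5 + 37632} = \frac{1}{37627}$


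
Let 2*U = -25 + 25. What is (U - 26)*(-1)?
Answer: 26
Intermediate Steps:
U = 0 (U = (-25 + 25)/2 = (½)*0 = 0)
(U - 26)*(-1) = (0 - 26)*(-1) = -26*(-1) = 26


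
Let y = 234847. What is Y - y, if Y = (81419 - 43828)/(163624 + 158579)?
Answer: -75668370350/322203 ≈ -2.3485e+5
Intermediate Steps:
Y = 37591/322203 ≈ 0.11667
Y - y = 37591/322203 - 1*234847 = 37591/322203 - 234847 = -75668370350/322203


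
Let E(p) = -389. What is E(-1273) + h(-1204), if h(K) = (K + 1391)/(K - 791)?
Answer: -776242/1995 ≈ -389.09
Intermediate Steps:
h(K) = (1391 + K)/(-791 + K)
E(-1273) + h(-1204) = -389 + (1391 - 1204)/(-791 - 1204) = -389 + 187/(-1995) = -389 - 1/1995*187 = -389 - 187/1995 = -776242/1995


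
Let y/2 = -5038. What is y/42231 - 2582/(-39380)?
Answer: -143876219/831528390 ≈ -0.17303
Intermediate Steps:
y = -10076 (y = 2*(-5038) = -10076)
y/42231 - 2582/(-39380) = -10076/42231 - 2582/(-39380) = -10076*1/42231 - 2582*(-1/39380) = -10076/42231 + 1291/19690 = -143876219/831528390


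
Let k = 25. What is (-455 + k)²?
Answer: 184900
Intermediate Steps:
(-455 + k)² = (-455 + 25)² = (-430)² = 184900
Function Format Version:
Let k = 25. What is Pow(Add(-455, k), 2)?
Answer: 184900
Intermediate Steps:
Pow(Add(-455, k), 2) = Pow(Add(-455, 25), 2) = Pow(-430, 2) = 184900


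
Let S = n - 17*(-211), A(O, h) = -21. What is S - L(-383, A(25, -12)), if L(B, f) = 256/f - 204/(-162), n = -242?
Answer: 634271/189 ≈ 3355.9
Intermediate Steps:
S = 3345 (S = -242 - 17*(-211) = -242 + 3587 = 3345)
L(B, f) = 34/27 + 256/f (L(B, f) = 256/f - 204*(-1/162) = 256/f + 34/27 = 34/27 + 256/f)
S - L(-383, A(25, -12)) = 3345 - (34/27 + 256/(-21)) = 3345 - (34/27 + 256*(-1/21)) = 3345 - (34/27 - 256/21) = 3345 - 1*(-2066/189) = 3345 + 2066/189 = 634271/189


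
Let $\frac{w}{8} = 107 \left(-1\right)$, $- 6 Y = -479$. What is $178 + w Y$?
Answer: $- \frac{204478}{3} \approx -68159.0$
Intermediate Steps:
$Y = \frac{479}{6}$ ($Y = \left(- \frac{1}{6}\right) \left(-479\right) = \frac{479}{6} \approx 79.833$)
$w = -856$ ($w = 8 \cdot 107 \left(-1\right) = 8 \left(-107\right) = -856$)
$178 + w Y = 178 - \frac{205012}{3} = - \frac{204478}{3}$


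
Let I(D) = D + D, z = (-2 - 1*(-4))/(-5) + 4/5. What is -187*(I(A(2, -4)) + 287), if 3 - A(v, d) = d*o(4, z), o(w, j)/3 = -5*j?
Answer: -45815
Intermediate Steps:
z = ⅖ (z = (-2 + 4)*(-⅕) + 4*(⅕) = 2*(-⅕) + ⅘ = -⅖ + ⅘ = ⅖ ≈ 0.40000)
o(w, j) = -15*j (o(w, j) = 3*(-5*j) = -15*j)
A(v, d) = 3 + 6*d (A(v, d) = 3 - d*(-15*⅖) = 3 - d*(-6) = 3 - (-6)*d = 3 + 6*d)
I(D) = 2*D
-187*(I(A(2, -4)) + 287) = -187*(2*(3 + 6*(-4)) + 287) = -187*(2*(3 - 24) + 287) = -187*(2*(-21) + 287) = -187*(-42 + 287) = -187*245 = -45815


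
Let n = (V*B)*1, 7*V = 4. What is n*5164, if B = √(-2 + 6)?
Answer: 41312/7 ≈ 5901.7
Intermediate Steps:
V = 4/7 (V = (⅐)*4 = 4/7 ≈ 0.57143)
B = 2 (B = √4 = 2)
n = 8/7 (n = ((4/7)*2)*1 = (8/7)*1 = 8/7 ≈ 1.1429)
n*5164 = (8/7)*5164 = 41312/7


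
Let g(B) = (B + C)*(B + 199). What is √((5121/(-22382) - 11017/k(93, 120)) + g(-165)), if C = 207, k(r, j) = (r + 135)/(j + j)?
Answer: I*√14111456990/1178 ≈ 100.84*I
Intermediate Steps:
k(r, j) = (135 + r)/(2*j) (k(r, j) = (135 + r)/((2*j)) = (135 + r)*(1/(2*j)) = (135 + r)/(2*j))
g(B) = (199 + B)*(207 + B) (g(B) = (B + 207)*(B + 199) = (207 + B)*(199 + B) = (199 + B)*(207 + B))
√((5121/(-22382) - 11017/k(93, 120)) + g(-165)) = √((5121/(-22382) - 11017*240/(135 + 93)) + (41193 + (-165)² + 406*(-165))) = √((5121*(-1/22382) - 11017/((½)*(1/120)*228)) + (41193 + 27225 - 66990)) = √((-5121/22382 - 11017/19/20) + 1428) = √((-5121/22382 - 11017*20/19) + 1428) = √((-5121/22382 - 220340/19) + 1428) = √(-259565641/22382 + 1428) = √(-227604145/22382) = I*√14111456990/1178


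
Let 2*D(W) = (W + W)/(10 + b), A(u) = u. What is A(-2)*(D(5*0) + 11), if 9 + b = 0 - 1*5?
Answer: -22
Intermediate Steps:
b = -14 (b = -9 + (0 - 1*5) = -9 + (0 - 5) = -9 - 5 = -14)
D(W) = -W/4 (D(W) = ((W + W)/(10 - 14))/2 = ((2*W)/(-4))/2 = ((2*W)*(-1/4))/2 = (-W/2)/2 = -W/4)
A(-2)*(D(5*0) + 11) = -2*(-5*0/4 + 11) = -2*(-1/4*0 + 11) = -2*(0 + 11) = -2*11 = -22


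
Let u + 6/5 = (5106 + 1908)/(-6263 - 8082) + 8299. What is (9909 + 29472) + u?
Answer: 683945372/14345 ≈ 47678.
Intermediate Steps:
u = 119024927/14345 (u = -6/5 + ((5106 + 1908)/(-6263 - 8082) + 8299) = -6/5 + (7014/(-14345) + 8299) = -6/5 + (7014*(-1/14345) + 8299) = -6/5 + (-7014/14345 + 8299) = -6/5 + 119042141/14345 = 119024927/14345 ≈ 8297.3)
(9909 + 29472) + u = (9909 + 29472) + 119024927/14345 = 39381 + 119024927/14345 = 683945372/14345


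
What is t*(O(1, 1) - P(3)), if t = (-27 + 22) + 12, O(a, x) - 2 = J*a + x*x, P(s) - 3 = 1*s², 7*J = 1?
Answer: -62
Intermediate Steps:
J = ⅐ (J = (⅐)*1 = ⅐ ≈ 0.14286)
P(s) = 3 + s² (P(s) = 3 + 1*s² = 3 + s²)
O(a, x) = 2 + x² + a/7 (O(a, x) = 2 + (a/7 + x*x) = 2 + (a/7 + x²) = 2 + (x² + a/7) = 2 + x² + a/7)
t = 7 (t = -5 + 12 = 7)
t*(O(1, 1) - P(3)) = 7*((2 + 1² + (⅐)*1) - (3 + 3²)) = 7*((2 + 1 + ⅐) - (3 + 9)) = 7*(22/7 - 1*12) = 7*(22/7 - 12) = 7*(-62/7) = -62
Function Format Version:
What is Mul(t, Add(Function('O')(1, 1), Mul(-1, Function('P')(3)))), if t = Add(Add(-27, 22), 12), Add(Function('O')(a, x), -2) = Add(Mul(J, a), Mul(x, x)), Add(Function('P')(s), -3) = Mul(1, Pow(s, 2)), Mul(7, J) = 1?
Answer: -62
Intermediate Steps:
J = Rational(1, 7) (J = Mul(Rational(1, 7), 1) = Rational(1, 7) ≈ 0.14286)
Function('P')(s) = Add(3, Pow(s, 2)) (Function('P')(s) = Add(3, Mul(1, Pow(s, 2))) = Add(3, Pow(s, 2)))
Function('O')(a, x) = Add(2, Pow(x, 2), Mul(Rational(1, 7), a)) (Function('O')(a, x) = Add(2, Add(Mul(Rational(1, 7), a), Mul(x, x))) = Add(2, Add(Mul(Rational(1, 7), a), Pow(x, 2))) = Add(2, Add(Pow(x, 2), Mul(Rational(1, 7), a))) = Add(2, Pow(x, 2), Mul(Rational(1, 7), a)))
t = 7 (t = Add(-5, 12) = 7)
Mul(t, Add(Function('O')(1, 1), Mul(-1, Function('P')(3)))) = Mul(7, Add(Add(2, Pow(1, 2), Mul(Rational(1, 7), 1)), Mul(-1, Add(3, Pow(3, 2))))) = Mul(7, Add(Add(2, 1, Rational(1, 7)), Mul(-1, Add(3, 9)))) = Mul(7, Add(Rational(22, 7), Mul(-1, 12))) = Mul(7, Add(Rational(22, 7), -12)) = Mul(7, Rational(-62, 7)) = -62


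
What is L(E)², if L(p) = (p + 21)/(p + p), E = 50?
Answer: 5041/10000 ≈ 0.50410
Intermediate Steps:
L(p) = (21 + p)/(2*p) (L(p) = (21 + p)/((2*p)) = (21 + p)*(1/(2*p)) = (21 + p)/(2*p))
L(E)² = ((½)*(21 + 50)/50)² = ((½)*(1/50)*71)² = (71/100)² = 5041/10000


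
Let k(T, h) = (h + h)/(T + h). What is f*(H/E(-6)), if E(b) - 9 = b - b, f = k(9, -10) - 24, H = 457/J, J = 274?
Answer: -914/1233 ≈ -0.74128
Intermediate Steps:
k(T, h) = 2*h/(T + h) (k(T, h) = (2*h)/(T + h) = 2*h/(T + h))
H = 457/274 ≈ 1.6679
f = -4 (f = 2*(-10)/(9 - 10) - 24 = 2*(-10)/(-1) - 24 = 2*(-10)*(-1) - 24 = 20 - 24 = -4)
E(b) = 9 (E(b) = 9 + (b - b) = 9 + 0 = 9)
f*(H/E(-6)) = -914/(137*9) = -4*457/2466 = -914/1233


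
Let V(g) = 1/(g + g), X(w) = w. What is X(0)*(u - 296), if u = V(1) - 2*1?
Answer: 0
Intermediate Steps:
V(g) = 1/(2*g)
u = -3/2 (u = (½)/1 - 2*1 = (½)*1 - 2 = ½ - 2 = -3/2 ≈ -1.5000)
X(0)*(u - 296) = 0*(-3/2 - 296) = 0*(-595/2) = 0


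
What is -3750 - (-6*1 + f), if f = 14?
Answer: -3758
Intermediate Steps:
-3750 - (-6*1 + f) = -3750 - (-6*1 + 14) = -3750 - (-6 + 14) = -3750 - 1*8 = -3750 - 8 = -3758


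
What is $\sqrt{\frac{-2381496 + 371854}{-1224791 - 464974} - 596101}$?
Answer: $\frac{i \sqrt{287071550037555}}{21945} \approx 772.08 i$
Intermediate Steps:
$\sqrt{\frac{-2381496 + 371854}{-1224791 - 464974} - 596101} = \sqrt{- \frac{2009642}{-1689765} - 596101} = \sqrt{\left(-2009642\right) \left(- \frac{1}{1689765}\right) - 596101} = \sqrt{\frac{2009642}{1689765} - 596101} = \sqrt{- \frac{1007268596623}{1689765}} = \frac{i \sqrt{287071550037555}}{21945}$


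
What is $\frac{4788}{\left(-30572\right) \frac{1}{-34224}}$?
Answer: $\frac{40966128}{7643} \approx 5360.0$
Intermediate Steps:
$\frac{4788}{\left(-30572\right) \frac{1}{-34224}} = \frac{4788}{\left(-30572\right) \left(- \frac{1}{34224}\right)} = \frac{4788}{\frac{7643}{8556}} = 4788 \cdot \frac{8556}{7643} = \frac{40966128}{7643}$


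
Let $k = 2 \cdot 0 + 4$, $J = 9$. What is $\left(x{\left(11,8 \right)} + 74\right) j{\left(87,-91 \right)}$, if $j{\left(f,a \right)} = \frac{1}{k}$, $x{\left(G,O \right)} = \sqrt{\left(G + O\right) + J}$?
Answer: $\frac{37}{2} + \frac{\sqrt{7}}{2} \approx 19.823$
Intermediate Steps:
$x{\left(G,O \right)} = \sqrt{9 + G + O}$ ($x{\left(G,O \right)} = \sqrt{\left(G + O\right) + 9} = \sqrt{9 + G + O}$)
$k = 4$ ($k = 0 + 4 = 4$)
$j{\left(f,a \right)} = \frac{1}{4}$
$\left(x{\left(11,8 \right)} + 74\right) j{\left(87,-91 \right)} = \left(\sqrt{9 + 11 + 8} + 74\right) \frac{1}{4} = \left(\sqrt{28} + 74\right) \frac{1}{4} = \left(2 \sqrt{7} + 74\right) \frac{1}{4} = \left(74 + 2 \sqrt{7}\right) \frac{1}{4} = \frac{37}{2} + \frac{\sqrt{7}}{2}$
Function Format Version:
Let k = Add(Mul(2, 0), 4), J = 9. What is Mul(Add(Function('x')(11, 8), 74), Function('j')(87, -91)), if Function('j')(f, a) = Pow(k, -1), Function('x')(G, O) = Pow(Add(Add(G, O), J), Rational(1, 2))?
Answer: Add(Rational(37, 2), Mul(Rational(1, 2), Pow(7, Rational(1, 2)))) ≈ 19.823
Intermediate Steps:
Function('x')(G, O) = Pow(Add(9, G, O), Rational(1, 2)) (Function('x')(G, O) = Pow(Add(Add(G, O), 9), Rational(1, 2)) = Pow(Add(9, G, O), Rational(1, 2)))
k = 4 (k = Add(0, 4) = 4)
Function('j')(f, a) = Rational(1, 4) (Function('j')(f, a) = Pow(4, -1) = Rational(1, 4))
Mul(Add(Function('x')(11, 8), 74), Function('j')(87, -91)) = Mul(Add(Pow(Add(9, 11, 8), Rational(1, 2)), 74), Rational(1, 4)) = Mul(Add(Pow(28, Rational(1, 2)), 74), Rational(1, 4)) = Mul(Add(Mul(2, Pow(7, Rational(1, 2))), 74), Rational(1, 4)) = Mul(Add(74, Mul(2, Pow(7, Rational(1, 2)))), Rational(1, 4)) = Add(Rational(37, 2), Mul(Rational(1, 2), Pow(7, Rational(1, 2))))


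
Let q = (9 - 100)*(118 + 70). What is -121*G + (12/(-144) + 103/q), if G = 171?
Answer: -530974735/25662 ≈ -20691.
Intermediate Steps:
q = -17108 (q = -91*188 = -17108)
-121*G + (12/(-144) + 103/q) = -121*171 + (12/(-144) + 103/(-17108)) = -20691 + (12*(-1/144) + 103*(-1/17108)) = -20691 + (-1/12 - 103/17108) = -20691 - 2293/25662 = -530974735/25662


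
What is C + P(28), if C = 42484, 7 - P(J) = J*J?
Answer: 41707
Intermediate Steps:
P(J) = 7 - J**2 (P(J) = 7 - J*J = 7 - J**2)
C + P(28) = 42484 + (7 - 1*28**2) = 42484 + (7 - 1*784) = 42484 + (7 - 784) = 42484 - 777 = 41707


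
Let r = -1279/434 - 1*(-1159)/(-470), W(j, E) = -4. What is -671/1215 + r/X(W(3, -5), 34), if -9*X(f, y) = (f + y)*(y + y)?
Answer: -2226185467/4213206900 ≈ -0.52838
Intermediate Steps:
X(f, y) = -2*y*(f + y)/9 (X(f, y) = -(f + y)*(y + y)/9 = -(f + y)*2*y/9 = -2*y*(f + y)/9)
r = -276034/50995 (r = -1279*1/434 + 1159*(-1/470) = -1279/434 - 1159/470 = -276034/50995 ≈ -5.4130)
-671/1215 + r/X(W(3, -5), 34) = -671/1215 - 276034*(-9/(68*(-4 + 34)))/50995 = -671*1/1215 - 276034/(50995*((-2/9*34*30))) = -671/1215 - 276034/(50995*(-680/3)) = -671/1215 - 276034/50995*(-3/680) = -671/1215 + 414051/17338300 = -2226185467/4213206900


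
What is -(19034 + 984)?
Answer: -20018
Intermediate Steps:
-(19034 + 984) = -1*20018 = -20018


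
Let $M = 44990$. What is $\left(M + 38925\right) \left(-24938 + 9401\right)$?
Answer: $-1303787355$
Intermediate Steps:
$\left(M + 38925\right) \left(-24938 + 9401\right) = \left(44990 + 38925\right) \left(-24938 + 9401\right) = 83915 \left(-15537\right) = -1303787355$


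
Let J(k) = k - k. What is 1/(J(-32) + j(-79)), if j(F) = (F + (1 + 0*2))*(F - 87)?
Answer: 1/12948 ≈ 7.7232e-5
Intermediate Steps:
J(k) = 0
j(F) = (1 + F)*(-87 + F) (j(F) = (F + (1 + 0))*(-87 + F) = (F + 1)*(-87 + F) = (1 + F)*(-87 + F))
1/(J(-32) + j(-79)) = 1/(0 + (-87 + (-79)² - 86*(-79))) = 1/(0 + (-87 + 6241 + 6794)) = 1/(0 + 12948) = 1/12948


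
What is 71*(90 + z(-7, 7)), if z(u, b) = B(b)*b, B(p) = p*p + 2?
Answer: 31737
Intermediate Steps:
B(p) = 2 + p**2 (B(p) = p**2 + 2 = 2 + p**2)
z(u, b) = b*(2 + b**2) (z(u, b) = (2 + b**2)*b = b*(2 + b**2))
71*(90 + z(-7, 7)) = 71*(90 + 7*(2 + 7**2)) = 71*(90 + 7*(2 + 49)) = 71*(90 + 7*51) = 71*(90 + 357) = 71*447 = 31737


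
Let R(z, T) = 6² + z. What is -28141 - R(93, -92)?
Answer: -28270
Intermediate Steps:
R(z, T) = 36 + z
-28141 - R(93, -92) = -28141 - (36 + 93) = -28141 - 1*129 = -28141 - 129 = -28270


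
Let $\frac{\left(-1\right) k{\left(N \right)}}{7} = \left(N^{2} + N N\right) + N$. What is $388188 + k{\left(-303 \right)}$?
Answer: $-895017$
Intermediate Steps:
$k{\left(N \right)} = - 14 N^{2} - 7 N$ ($k{\left(N \right)} = - 7 \left(\left(N^{2} + N N\right) + N\right) = - 7 \left(\left(N^{2} + N^{2}\right) + N\right) = - 7 \left(2 N^{2} + N\right) = - 7 \left(N + 2 N^{2}\right) = - 14 N^{2} - 7 N$)
$388188 + k{\left(-303 \right)} = 388188 - - 2121 \left(1 + 2 \left(-303\right)\right) = 388188 - - 2121 \left(1 - 606\right) = 388188 - \left(-2121\right) \left(-605\right) = 388188 - 1283205 = -895017$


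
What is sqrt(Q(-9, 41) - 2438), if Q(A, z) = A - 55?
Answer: 3*I*sqrt(278) ≈ 50.02*I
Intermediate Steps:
Q(A, z) = -55 + A
sqrt(Q(-9, 41) - 2438) = sqrt((-55 - 9) - 2438) = sqrt(-64 - 2438) = sqrt(-2502) = 3*I*sqrt(278)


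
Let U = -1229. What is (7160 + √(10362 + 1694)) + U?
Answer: 5931 + 2*√3014 ≈ 6040.8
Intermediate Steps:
(7160 + √(10362 + 1694)) + U = (7160 + √(10362 + 1694)) - 1229 = (7160 + √12056) - 1229 = (7160 + 2*√3014) - 1229 = 5931 + 2*√3014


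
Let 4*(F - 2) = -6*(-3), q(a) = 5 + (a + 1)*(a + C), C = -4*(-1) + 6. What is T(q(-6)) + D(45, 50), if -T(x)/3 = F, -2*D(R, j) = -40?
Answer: 1/2 ≈ 0.50000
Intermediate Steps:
C = 10 (C = 4 + 6 = 10)
q(a) = 5 + (1 + a)*(10 + a) (q(a) = 5 + (a + 1)*(a + 10) = 5 + (1 + a)*(10 + a))
F = 13/2 (F = 2 + (-6*(-3))/4 = 2 + (1/4)*18 = 2 + 9/2 = 13/2 ≈ 6.5000)
D(R, j) = 20 (D(R, j) = -1/2*(-40) = 20)
T(x) = -39/2 (T(x) = -3*13/2 = -39/2)
T(q(-6)) + D(45, 50) = -39/2 + 20 = 1/2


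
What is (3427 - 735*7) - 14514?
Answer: -16232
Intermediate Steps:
(3427 - 735*7) - 14514 = (3427 - 5145) - 14514 = -1718 - 14514 = -16232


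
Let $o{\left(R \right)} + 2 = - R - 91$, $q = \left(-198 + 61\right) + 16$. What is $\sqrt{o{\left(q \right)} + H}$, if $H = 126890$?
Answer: $3 \sqrt{14102} \approx 356.26$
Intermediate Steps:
$q = -121$ ($q = -137 + 16 = -121$)
$o{\left(R \right)} = -93 - R$ ($o{\left(R \right)} = -2 - \left(91 + R\right) = -93 - R$)
$\sqrt{o{\left(q \right)} + H} = \sqrt{\left(-93 - -121\right) + 126890} = \sqrt{\left(-93 + 121\right) + 126890} = \sqrt{28 + 126890} = \sqrt{126918} = 3 \sqrt{14102}$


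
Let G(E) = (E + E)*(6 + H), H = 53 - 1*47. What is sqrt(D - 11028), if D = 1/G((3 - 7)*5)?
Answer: I*sqrt(158803230)/120 ≈ 105.01*I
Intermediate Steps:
H = 6 (H = 53 - 47 = 6)
G(E) = 24*E (G(E) = (E + E)*(6 + 6) = (2*E)*12 = 24*E)
D = -1/480 (D = 1/(24*((3 - 7)*5)) = 1/(24*(-4*5)) = 1/(24*(-20)) = 1/(-480) = -1/480 ≈ -0.0020833)
sqrt(D - 11028) = sqrt(-1/480 - 11028) = sqrt(-5293441/480) = I*sqrt(158803230)/120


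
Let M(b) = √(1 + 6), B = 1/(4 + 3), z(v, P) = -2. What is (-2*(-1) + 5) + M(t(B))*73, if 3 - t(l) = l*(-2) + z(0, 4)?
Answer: 7 + 73*√7 ≈ 200.14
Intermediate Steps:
B = ⅐ (B = 1/7 = ⅐ ≈ 0.14286)
t(l) = 5 + 2*l (t(l) = 3 - (l*(-2) - 2) = 3 - (-2*l - 2) = 3 - (-2 - 2*l) = 3 + (2 + 2*l) = 5 + 2*l)
M(b) = √7
(-2*(-1) + 5) + M(t(B))*73 = (-2*(-1) + 5) + √7*73 = (2 + 5) + 73*√7 = 7 + 73*√7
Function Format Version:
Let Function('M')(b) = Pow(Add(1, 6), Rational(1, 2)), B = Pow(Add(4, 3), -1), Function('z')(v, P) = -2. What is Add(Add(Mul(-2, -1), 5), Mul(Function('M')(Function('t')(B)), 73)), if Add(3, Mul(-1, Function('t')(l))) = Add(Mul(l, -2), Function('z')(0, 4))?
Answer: Add(7, Mul(73, Pow(7, Rational(1, 2)))) ≈ 200.14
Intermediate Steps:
B = Rational(1, 7) (B = Pow(7, -1) = Rational(1, 7) ≈ 0.14286)
Function('t')(l) = Add(5, Mul(2, l)) (Function('t')(l) = Add(3, Mul(-1, Add(Mul(l, -2), -2))) = Add(3, Mul(-1, Add(Mul(-2, l), -2))) = Add(3, Mul(-1, Add(-2, Mul(-2, l)))) = Add(3, Add(2, Mul(2, l))) = Add(5, Mul(2, l)))
Function('M')(b) = Pow(7, Rational(1, 2))
Add(Add(Mul(-2, -1), 5), Mul(Function('M')(Function('t')(B)), 73)) = Add(Add(Mul(-2, -1), 5), Mul(Pow(7, Rational(1, 2)), 73)) = Add(Add(2, 5), Mul(73, Pow(7, Rational(1, 2)))) = Add(7, Mul(73, Pow(7, Rational(1, 2))))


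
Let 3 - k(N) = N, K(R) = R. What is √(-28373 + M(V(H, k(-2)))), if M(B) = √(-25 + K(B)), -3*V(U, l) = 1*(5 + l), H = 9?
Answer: √(-255357 + 3*I*√255)/3 ≈ 0.0158 + 168.44*I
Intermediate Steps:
k(N) = 3 - N
V(U, l) = -5/3 - l/3 (V(U, l) = -(5 + l)/3 = -5/3 - l/3)
M(B) = √(-25 + B)
√(-28373 + M(V(H, k(-2)))) = √(-28373 + √(-25 + (-5/3 - (3 - 1*(-2))/3))) = √(-28373 + √(-25 + (-5/3 - (3 + 2)/3))) = √(-28373 + √(-25 + (-5/3 - ⅓*5))) = √(-28373 + √(-25 + (-5/3 - 5/3))) = √(-28373 + √(-25 - 10/3)) = √(-28373 + √(-85/3)) = √(-28373 + I*√255/3)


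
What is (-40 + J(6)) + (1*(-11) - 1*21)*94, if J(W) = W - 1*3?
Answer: -3045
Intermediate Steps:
J(W) = -3 + W (J(W) = W - 3 = -3 + W)
(-40 + J(6)) + (1*(-11) - 1*21)*94 = (-40 + (-3 + 6)) + (1*(-11) - 1*21)*94 = (-40 + 3) + (-11 - 21)*94 = -37 - 32*94 = -37 - 3008 = -3045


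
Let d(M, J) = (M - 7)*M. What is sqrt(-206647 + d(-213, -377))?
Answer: I*sqrt(159787) ≈ 399.73*I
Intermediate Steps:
d(M, J) = M*(-7 + M) (d(M, J) = (-7 + M)*M = M*(-7 + M))
sqrt(-206647 + d(-213, -377)) = sqrt(-206647 - 213*(-7 - 213)) = sqrt(-206647 - 213*(-220)) = sqrt(-206647 + 46860) = sqrt(-159787) = I*sqrt(159787)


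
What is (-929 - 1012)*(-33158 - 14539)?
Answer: 92579877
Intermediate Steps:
(-929 - 1012)*(-33158 - 14539) = -1941*(-47697) = 92579877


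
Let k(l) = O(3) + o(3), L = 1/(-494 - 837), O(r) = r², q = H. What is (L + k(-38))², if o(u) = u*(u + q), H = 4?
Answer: 1594325041/1771561 ≈ 899.96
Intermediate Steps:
q = 4
o(u) = u*(4 + u) (o(u) = u*(u + 4) = u*(4 + u))
L = -1/1331 (L = 1/(-1331) = -1/1331 ≈ -0.00075131)
k(l) = 30 (k(l) = 3² + 3*(4 + 3) = 9 + 3*7 = 9 + 21 = 30)
(L + k(-38))² = (-1/1331 + 30)² = (39929/1331)² = 1594325041/1771561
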